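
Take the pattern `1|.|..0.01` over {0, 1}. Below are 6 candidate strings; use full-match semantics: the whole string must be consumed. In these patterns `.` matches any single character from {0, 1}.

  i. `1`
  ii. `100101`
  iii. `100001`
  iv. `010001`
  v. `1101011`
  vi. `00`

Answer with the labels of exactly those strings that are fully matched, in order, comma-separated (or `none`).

i, ii, iii, iv

i. `1` → match
ii. `100101` → match
iii. `100001` → match
iv. `010001` → match
v. `1101011` → no match
vi. `00` → no match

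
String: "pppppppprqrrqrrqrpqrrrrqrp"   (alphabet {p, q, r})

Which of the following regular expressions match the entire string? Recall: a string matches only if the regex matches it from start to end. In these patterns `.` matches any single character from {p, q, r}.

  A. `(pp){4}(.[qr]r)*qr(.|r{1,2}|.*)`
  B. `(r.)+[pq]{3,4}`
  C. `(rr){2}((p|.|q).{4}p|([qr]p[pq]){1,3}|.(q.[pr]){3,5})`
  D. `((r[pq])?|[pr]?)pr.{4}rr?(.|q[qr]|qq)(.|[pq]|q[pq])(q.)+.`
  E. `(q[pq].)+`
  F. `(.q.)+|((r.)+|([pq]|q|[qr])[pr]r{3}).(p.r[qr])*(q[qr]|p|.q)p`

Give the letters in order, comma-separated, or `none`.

A → match
B → no match — must start with "r"
C → no match — must start with "rr"
D → no match
E → no match — must start with "q"
F → no match

A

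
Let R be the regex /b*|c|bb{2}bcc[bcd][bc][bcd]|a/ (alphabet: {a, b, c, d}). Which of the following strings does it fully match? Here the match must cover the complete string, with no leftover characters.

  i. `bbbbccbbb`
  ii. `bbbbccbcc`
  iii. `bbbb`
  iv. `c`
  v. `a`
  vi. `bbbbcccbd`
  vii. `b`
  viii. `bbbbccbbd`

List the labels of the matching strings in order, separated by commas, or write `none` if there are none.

i, ii, iii, iv, v, vi, vii, viii

i → match
ii → match
iii → match
iv → match
v → match
vi → match
vii → match
viii → match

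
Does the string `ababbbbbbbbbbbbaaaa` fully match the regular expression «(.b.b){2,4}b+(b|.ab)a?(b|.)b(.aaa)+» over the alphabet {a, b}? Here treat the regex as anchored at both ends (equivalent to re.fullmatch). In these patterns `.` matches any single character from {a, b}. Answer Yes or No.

Yes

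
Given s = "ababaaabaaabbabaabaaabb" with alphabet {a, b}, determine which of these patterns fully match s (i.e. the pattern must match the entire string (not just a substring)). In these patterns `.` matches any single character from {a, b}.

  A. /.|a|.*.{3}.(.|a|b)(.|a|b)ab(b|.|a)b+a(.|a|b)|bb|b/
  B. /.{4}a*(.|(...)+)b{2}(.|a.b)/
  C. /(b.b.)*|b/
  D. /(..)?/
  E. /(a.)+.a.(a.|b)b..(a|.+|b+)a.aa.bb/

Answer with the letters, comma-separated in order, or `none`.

E

A → no match
B → no match
C → no match
D → no match
E → match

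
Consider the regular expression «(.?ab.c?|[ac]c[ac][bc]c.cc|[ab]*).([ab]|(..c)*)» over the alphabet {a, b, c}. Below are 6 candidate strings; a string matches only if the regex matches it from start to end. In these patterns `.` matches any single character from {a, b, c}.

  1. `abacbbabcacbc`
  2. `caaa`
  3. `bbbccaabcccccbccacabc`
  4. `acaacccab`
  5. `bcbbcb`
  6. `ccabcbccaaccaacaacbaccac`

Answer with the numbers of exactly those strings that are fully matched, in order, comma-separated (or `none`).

1 → no match
2 → no match
3 → no match
4 → no match
5 → no match
6 → match

6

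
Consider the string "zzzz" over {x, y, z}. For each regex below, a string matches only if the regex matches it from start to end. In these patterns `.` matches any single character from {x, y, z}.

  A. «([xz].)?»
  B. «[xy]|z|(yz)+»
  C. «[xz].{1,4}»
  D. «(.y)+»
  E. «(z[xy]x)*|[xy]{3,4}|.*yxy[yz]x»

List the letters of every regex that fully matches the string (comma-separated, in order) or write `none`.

C

A → no match
B → no match
C → match
D → no match — must end with "y"
E → no match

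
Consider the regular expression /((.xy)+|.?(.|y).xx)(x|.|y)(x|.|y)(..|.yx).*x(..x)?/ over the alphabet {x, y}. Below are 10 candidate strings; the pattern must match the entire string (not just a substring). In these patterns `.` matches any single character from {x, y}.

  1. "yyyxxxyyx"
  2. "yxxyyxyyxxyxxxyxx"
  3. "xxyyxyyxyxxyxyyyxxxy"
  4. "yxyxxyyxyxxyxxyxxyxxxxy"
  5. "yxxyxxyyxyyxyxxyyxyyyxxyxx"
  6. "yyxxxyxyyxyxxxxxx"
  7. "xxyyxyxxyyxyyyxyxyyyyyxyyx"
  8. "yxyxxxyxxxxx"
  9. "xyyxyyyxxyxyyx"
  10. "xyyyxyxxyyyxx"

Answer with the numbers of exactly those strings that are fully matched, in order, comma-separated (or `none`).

1. "yyyxxxyyx" → no match
2 → no match
3 → no match
4 → no match
5 → no match
6 → match
7 → match
8. "yxyxxxyxxxxx" → match
9 → no match
10 → no match

6, 7, 8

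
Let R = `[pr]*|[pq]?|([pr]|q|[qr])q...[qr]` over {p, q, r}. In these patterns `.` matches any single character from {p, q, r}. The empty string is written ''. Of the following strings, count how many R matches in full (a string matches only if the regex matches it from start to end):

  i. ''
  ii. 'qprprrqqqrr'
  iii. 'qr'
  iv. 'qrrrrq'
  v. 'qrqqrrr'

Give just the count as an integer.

i → match
ii → no match
iii → no match
iv → no match
v → no match
Total matched: 1

1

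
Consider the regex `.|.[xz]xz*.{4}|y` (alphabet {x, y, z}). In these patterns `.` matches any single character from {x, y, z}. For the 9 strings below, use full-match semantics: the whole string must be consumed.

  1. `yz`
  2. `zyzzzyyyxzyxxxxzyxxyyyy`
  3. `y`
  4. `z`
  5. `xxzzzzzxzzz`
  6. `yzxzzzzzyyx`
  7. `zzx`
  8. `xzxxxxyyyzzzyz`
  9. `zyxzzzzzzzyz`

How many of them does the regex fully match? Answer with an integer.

1 → no match
2 → no match
3 → match
4 → match
5 → no match
6 → match
7 → no match
8 → no match
9 → no match
Total matched: 3

3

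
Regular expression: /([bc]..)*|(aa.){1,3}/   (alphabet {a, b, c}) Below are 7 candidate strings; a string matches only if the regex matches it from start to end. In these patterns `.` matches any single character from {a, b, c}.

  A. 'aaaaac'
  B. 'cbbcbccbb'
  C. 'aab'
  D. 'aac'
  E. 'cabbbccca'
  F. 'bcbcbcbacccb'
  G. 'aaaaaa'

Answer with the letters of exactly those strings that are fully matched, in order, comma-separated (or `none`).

A. 'aaaaac' → match
B. 'cbbcbccbb' → match
C. 'aab' → match
D. 'aac' → match
E. 'cabbbccca' → match
F. 'bcbcbcbacccb' → match
G. 'aaaaaa' → match

A, B, C, D, E, F, G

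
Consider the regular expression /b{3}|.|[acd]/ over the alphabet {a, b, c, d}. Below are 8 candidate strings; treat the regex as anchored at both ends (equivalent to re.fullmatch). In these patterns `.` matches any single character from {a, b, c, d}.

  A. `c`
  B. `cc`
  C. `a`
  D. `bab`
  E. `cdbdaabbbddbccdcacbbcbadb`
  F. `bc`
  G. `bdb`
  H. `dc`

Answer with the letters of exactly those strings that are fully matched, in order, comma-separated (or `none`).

A → match
B → no match
C → match
D → no match
E → no match
F → no match
G → no match
H → no match

A, C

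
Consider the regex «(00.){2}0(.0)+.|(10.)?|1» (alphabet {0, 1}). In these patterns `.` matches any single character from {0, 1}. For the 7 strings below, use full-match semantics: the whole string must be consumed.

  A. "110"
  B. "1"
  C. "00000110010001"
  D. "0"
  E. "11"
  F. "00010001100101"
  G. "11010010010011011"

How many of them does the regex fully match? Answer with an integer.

A → no match
B → match
C → no match
D → no match
E → no match
F → no match
G → no match
Total matched: 1

1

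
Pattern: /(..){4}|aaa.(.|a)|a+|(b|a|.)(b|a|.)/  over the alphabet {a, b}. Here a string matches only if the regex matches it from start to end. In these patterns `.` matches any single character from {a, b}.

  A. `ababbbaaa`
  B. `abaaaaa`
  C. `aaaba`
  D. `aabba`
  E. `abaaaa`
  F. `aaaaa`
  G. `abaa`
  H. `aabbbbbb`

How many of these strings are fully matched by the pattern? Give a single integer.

3

A → no match
B → no match
C → match
D → no match
E → no match
F → match
G → no match
H → match
Total matched: 3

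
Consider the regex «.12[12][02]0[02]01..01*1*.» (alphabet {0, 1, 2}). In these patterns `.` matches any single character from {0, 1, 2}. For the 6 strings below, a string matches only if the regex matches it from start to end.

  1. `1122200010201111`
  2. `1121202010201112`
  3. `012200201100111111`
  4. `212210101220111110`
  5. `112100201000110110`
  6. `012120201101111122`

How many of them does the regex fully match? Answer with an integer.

1 → match
2 → match
3 → match
4 → no match
5 → no match
6 → no match
Total matched: 3

3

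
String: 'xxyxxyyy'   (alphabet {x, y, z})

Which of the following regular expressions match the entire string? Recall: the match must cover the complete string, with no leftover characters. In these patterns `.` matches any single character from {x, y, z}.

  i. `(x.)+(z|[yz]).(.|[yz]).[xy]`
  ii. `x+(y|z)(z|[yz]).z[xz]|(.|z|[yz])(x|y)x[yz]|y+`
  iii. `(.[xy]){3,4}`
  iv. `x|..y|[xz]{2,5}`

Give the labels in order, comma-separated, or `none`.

i → no match
ii → no match
iii → match
iv → no match

iii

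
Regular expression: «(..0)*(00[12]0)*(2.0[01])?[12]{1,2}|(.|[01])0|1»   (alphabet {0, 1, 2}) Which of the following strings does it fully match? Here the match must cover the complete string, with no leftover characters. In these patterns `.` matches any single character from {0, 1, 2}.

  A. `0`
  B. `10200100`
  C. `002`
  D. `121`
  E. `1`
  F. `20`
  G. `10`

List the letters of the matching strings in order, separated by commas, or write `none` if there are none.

A → no match
B → no match
C → no match
D → no match
E → match
F → match
G → match

E, F, G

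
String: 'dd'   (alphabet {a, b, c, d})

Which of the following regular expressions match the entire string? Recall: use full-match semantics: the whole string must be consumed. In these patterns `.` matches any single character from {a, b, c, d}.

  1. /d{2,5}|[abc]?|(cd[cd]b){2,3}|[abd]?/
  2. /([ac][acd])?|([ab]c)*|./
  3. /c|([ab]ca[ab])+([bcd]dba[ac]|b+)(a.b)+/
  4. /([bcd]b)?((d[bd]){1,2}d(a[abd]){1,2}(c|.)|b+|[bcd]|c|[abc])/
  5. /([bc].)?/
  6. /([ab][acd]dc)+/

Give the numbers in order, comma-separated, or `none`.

1

1 → match
2 → no match
3 → no match
4 → no match
5 → no match
6 → no match — must end with 'dc'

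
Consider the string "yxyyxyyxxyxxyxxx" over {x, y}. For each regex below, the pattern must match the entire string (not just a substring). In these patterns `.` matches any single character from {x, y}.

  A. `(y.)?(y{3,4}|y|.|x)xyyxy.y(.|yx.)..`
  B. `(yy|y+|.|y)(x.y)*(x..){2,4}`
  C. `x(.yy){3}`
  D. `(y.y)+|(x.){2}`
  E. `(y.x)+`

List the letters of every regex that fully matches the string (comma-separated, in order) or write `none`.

A → no match
B → match
C → no match — must start with "x"
D → no match
E → no match

B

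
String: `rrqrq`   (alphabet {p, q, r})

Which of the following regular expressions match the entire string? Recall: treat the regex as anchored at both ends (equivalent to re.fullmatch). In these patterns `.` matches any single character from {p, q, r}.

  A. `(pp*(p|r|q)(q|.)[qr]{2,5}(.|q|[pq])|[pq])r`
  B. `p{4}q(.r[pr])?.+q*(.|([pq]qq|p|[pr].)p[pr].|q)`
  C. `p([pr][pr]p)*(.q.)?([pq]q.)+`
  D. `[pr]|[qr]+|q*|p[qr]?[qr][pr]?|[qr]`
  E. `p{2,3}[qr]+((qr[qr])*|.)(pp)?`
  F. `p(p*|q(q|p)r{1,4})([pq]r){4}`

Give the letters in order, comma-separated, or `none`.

A → no match — must end with `r`
B → no match — must start with `p`
C → no match — must start with `p`
D → match
E → no match — must start with `p`
F → no match — must start with `p`

D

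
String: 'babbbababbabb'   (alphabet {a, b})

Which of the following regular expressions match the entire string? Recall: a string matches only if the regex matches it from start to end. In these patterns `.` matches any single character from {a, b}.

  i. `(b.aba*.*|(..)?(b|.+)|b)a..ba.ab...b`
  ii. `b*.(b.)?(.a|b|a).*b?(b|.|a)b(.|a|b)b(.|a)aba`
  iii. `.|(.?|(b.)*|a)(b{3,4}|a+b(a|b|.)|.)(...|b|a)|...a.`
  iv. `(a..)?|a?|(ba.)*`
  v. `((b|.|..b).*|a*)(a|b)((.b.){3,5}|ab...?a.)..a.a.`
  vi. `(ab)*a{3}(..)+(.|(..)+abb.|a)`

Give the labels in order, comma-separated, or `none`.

i

i → match
ii → no match — must end with 'aba'
iii → no match
iv → no match
v → no match
vi → no match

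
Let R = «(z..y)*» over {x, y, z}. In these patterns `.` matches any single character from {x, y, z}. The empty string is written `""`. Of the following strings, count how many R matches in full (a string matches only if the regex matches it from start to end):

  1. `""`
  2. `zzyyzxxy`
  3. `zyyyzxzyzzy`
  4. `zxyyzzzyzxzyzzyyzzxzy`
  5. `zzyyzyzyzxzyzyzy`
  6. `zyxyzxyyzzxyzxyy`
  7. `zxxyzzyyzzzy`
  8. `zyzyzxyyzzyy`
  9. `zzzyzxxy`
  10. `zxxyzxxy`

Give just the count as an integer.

1 → match
2 → match
3 → no match
4 → no match
5 → match
6 → match
7 → match
8 → match
9 → match
10 → match
Total matched: 8

8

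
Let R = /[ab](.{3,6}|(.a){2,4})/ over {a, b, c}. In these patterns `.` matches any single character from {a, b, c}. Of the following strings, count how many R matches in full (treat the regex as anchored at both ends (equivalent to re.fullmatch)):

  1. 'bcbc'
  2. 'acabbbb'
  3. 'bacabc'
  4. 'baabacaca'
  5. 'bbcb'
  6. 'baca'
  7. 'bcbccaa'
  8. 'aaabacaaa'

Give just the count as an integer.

1 → match
2 → match
3 → match
4 → match
5 → match
6 → match
7 → match
8 → match
Total matched: 8

8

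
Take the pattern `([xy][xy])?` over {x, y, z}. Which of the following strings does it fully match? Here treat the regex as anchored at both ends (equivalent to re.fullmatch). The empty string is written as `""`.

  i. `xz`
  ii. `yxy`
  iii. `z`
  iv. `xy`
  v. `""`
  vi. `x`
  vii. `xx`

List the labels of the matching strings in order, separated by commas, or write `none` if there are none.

iv, v, vii

i → no match
ii → no match
iii → no match
iv → match
v → match
vi → no match
vii → match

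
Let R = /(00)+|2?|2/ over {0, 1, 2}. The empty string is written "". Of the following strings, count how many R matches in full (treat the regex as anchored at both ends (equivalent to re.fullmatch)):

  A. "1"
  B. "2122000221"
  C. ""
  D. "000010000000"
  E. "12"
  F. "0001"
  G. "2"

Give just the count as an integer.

2

A. "1" → no match
B. "2122000221" → no match
C. "" → match
D. "000010000000" → no match
E. "12" → no match
F. "0001" → no match
G. "2" → match
Total matched: 2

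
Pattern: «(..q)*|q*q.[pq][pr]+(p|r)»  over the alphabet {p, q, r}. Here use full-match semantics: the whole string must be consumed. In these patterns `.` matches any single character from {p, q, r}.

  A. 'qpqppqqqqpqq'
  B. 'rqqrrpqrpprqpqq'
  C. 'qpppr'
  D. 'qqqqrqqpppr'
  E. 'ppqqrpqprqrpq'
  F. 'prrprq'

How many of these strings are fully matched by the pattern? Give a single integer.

A → match
B → no match
C → match
D → no match
E → no match
F → no match
Total matched: 2

2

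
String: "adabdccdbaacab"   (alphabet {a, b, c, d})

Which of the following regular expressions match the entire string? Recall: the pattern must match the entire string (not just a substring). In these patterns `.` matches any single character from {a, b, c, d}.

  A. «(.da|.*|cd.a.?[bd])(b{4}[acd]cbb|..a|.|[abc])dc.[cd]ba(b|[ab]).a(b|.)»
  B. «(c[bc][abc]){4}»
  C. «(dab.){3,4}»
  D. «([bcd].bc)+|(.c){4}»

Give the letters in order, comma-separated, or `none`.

A → match
B → no match — must start with "c"
C → no match — must start with "dab"
D → no match

A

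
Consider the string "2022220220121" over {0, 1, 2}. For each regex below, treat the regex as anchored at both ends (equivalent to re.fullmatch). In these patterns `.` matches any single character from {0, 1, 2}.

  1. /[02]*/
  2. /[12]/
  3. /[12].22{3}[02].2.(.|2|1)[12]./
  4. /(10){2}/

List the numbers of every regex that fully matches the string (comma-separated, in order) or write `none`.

3

1 → no match
2 → no match
3 → match
4 → no match — must start with "10"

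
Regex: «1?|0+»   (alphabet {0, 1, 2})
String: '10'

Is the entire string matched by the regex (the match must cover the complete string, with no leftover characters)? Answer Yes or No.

No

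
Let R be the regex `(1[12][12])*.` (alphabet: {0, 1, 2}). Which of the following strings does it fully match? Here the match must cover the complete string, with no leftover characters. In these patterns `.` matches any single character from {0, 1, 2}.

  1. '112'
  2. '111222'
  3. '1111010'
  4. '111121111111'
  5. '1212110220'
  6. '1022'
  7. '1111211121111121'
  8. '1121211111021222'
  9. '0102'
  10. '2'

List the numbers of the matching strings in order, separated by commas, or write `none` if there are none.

7, 10

1 → no match
2 → no match
3 → no match
4 → no match
5 → no match
6 → no match
7 → match
8 → no match
9 → no match
10 → match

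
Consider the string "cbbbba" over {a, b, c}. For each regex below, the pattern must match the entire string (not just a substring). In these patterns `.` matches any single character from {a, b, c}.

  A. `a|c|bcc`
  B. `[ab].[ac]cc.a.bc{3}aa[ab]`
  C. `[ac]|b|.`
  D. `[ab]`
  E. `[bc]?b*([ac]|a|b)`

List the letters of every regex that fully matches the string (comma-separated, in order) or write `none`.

A → no match
B → no match
C → no match
D → no match
E → match

E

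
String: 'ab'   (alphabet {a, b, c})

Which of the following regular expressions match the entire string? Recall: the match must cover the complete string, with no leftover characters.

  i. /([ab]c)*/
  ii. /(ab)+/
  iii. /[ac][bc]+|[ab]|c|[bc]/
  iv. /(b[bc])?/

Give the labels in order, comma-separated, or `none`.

ii, iii

i → no match
ii → match
iii → match
iv → no match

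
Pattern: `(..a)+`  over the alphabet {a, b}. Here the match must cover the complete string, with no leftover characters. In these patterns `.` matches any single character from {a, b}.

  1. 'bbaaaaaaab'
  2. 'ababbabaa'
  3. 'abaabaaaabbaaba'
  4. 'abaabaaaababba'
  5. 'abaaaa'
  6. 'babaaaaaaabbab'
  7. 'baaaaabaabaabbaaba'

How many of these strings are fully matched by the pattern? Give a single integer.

4

1. 'bbaaaaaaab' → no match — must end with 'a'
2. 'ababbabaa' → match
3 → match
4 → no match
5. 'abaaaa' → match
6 → no match — must end with 'a'
7 → match
Total matched: 4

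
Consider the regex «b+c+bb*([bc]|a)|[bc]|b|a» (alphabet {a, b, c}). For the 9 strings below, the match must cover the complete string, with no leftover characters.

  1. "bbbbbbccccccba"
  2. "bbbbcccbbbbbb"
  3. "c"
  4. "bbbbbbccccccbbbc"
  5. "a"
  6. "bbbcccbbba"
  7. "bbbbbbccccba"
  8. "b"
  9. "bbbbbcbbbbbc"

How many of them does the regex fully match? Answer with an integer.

9

1 → match
2 → match
3. "c" → match
4 → match
5. "a" → match
6. "bbbcccbbba" → match
7. "bbbbbbccccba" → match
8. "b" → match
9. "bbbbbcbbbbbc" → match
Total matched: 9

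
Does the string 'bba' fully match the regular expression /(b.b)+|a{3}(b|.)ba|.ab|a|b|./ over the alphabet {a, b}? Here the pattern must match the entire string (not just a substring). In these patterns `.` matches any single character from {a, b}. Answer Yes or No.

No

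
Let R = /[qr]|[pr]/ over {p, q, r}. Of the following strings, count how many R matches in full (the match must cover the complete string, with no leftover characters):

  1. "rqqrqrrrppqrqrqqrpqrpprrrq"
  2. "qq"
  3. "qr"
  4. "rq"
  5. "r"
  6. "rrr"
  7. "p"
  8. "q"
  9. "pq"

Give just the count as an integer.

3

1 → no match
2 → no match
3 → no match
4 → no match
5 → match
6 → no match
7 → match
8 → match
9 → no match
Total matched: 3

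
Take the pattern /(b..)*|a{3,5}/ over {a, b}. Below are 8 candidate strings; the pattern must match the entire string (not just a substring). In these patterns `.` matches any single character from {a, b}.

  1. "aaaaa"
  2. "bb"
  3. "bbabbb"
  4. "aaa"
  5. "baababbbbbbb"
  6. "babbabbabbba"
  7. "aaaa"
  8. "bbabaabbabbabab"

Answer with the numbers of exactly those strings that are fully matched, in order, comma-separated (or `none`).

1, 3, 4, 5, 6, 7, 8

1 → match
2 → no match
3 → match
4 → match
5 → match
6 → match
7 → match
8 → match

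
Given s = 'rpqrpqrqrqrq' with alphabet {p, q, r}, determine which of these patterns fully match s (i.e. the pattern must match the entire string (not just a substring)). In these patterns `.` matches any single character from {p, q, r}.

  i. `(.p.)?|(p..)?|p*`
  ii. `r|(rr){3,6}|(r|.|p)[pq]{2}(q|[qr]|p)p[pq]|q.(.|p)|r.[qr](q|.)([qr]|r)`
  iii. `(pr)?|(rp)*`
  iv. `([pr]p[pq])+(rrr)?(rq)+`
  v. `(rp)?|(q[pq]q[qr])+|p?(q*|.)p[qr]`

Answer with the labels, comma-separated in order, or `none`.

i → no match
ii → no match
iii → no match
iv → match
v → no match

iv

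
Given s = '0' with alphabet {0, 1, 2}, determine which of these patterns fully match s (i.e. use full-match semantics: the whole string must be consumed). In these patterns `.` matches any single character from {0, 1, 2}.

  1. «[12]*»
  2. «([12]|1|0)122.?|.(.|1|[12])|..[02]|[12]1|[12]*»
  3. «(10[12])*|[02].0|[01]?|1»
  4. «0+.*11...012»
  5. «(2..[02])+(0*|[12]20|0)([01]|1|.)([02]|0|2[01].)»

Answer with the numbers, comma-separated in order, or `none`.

3

1 → no match
2 → no match
3 → match
4 → no match — must end with '012'
5 → no match — must start with '2'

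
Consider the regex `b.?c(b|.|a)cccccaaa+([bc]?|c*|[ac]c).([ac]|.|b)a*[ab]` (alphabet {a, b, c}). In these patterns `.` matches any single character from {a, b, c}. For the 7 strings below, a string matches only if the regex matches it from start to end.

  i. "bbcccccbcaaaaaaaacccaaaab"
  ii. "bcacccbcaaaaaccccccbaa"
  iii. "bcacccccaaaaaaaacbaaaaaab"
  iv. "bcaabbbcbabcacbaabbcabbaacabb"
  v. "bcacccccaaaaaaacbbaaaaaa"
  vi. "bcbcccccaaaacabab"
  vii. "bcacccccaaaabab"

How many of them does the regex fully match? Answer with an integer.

i → no match
ii → no match
iii → match
iv → no match
v → match
vi → match
vii → match
Total matched: 4

4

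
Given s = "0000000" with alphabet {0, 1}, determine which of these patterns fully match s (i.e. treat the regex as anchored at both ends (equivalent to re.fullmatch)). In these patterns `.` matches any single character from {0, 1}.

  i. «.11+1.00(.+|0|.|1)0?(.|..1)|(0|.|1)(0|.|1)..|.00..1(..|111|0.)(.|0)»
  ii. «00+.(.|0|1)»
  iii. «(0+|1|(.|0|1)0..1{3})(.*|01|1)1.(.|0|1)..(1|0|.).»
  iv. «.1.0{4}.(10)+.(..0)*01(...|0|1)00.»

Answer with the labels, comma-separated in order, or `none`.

i → no match
ii → match
iii → no match
iv → no match

ii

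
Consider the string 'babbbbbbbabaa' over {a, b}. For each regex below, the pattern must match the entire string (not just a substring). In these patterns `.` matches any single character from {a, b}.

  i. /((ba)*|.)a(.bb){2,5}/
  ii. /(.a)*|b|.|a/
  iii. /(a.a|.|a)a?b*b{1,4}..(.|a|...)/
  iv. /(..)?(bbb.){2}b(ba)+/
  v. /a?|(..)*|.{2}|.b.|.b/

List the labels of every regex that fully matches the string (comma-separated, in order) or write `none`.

i → no match — must end with 'bb'
ii → no match
iii → match
iv → no match — must end with 'ba'
v → no match

iii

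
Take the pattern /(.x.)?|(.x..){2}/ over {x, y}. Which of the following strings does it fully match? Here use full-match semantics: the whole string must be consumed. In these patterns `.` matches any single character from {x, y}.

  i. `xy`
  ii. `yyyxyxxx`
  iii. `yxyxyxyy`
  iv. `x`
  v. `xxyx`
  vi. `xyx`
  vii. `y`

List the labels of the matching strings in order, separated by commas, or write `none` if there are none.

iii

i → no match
ii → no match
iii → match
iv → no match
v → no match
vi → no match
vii → no match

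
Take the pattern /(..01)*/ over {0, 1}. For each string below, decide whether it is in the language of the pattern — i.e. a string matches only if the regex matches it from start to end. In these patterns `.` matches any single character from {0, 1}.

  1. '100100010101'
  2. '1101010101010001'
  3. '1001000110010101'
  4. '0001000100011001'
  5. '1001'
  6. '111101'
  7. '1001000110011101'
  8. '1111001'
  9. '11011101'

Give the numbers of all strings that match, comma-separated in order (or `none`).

1, 2, 3, 4, 5, 7, 9

1 → match
2 → match
3 → match
4 → match
5 → match
6 → no match
7 → match
8 → no match
9 → match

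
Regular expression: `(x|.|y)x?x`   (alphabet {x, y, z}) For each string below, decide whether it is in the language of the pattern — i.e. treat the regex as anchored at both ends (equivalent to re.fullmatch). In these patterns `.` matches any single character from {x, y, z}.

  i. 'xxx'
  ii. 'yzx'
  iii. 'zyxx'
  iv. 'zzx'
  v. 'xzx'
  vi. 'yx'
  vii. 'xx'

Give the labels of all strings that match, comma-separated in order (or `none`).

i, vi, vii

i → match
ii → no match
iii → no match
iv → no match
v → no match
vi → match
vii → match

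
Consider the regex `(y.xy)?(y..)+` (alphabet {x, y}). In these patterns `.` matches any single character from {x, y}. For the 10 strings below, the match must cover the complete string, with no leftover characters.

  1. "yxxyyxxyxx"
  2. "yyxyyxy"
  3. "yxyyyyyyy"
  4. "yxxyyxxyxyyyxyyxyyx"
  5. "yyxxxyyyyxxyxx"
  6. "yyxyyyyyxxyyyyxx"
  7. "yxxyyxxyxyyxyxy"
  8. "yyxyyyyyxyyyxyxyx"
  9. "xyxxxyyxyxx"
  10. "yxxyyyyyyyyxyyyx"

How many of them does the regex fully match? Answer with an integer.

6

1. "yxxyyxxyxx" → match
2. "yyxyyxy" → match
3. "yxyyyyyyy" → match
4 → match
5 → no match
6 → match
7 → no match
8 → no match
9. "xyxxxyyxyxx" → no match
10 → match
Total matched: 6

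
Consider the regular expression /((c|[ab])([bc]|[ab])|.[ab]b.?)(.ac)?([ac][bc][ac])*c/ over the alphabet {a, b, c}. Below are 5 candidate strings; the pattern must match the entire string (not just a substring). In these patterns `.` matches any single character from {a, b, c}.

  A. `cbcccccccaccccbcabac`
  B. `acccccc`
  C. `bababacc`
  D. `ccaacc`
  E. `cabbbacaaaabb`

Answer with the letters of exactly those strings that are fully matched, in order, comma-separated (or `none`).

C, D

A → no match
B. `acccccc` → no match
C. `bababacc` → match
D. `ccaacc` → match
E → no match — must end with `c`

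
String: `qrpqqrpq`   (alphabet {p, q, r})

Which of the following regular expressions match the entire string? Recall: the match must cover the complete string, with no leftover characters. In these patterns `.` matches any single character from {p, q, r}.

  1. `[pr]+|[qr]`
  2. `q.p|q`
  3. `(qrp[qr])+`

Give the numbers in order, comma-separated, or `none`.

3

1 → no match
2 → no match
3 → match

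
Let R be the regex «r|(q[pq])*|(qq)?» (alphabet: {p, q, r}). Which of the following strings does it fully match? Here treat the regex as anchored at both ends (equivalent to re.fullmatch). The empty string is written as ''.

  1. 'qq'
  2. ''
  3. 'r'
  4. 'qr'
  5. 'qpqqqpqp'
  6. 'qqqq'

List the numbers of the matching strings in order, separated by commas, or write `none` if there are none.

1 → match
2 → match
3 → match
4 → no match
5 → match
6 → match

1, 2, 3, 5, 6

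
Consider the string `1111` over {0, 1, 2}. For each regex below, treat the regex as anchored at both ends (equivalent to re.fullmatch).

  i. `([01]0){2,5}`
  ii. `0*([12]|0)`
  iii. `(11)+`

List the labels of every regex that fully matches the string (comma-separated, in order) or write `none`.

i → no match — must end with `0`
ii → no match
iii → match

iii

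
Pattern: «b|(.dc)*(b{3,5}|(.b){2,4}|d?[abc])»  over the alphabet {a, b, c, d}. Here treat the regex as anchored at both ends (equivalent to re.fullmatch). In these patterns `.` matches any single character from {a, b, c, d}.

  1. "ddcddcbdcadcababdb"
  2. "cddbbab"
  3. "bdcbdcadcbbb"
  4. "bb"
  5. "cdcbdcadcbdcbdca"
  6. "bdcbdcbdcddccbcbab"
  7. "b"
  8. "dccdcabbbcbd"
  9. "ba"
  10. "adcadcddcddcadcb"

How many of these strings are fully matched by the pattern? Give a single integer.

6

1 → match
2 → no match
3 → match
4 → no match
5 → match
6 → match
7 → match
8 → no match
9 → no match
10 → match
Total matched: 6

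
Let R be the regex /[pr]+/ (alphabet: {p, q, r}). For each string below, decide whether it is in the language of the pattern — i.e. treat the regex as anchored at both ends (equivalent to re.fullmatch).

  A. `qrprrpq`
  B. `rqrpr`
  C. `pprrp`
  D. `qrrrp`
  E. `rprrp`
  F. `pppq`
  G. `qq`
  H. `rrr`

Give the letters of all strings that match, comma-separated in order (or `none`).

A → no match
B → no match
C → match
D → no match
E → match
F → no match
G → no match
H → match

C, E, H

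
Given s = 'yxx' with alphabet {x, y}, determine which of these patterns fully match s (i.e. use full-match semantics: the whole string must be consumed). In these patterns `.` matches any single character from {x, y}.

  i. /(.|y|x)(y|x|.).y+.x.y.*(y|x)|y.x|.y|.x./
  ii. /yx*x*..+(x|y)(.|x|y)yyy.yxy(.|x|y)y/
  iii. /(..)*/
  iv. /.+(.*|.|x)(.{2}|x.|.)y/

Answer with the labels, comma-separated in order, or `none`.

i

i → match
ii → no match — must end with 'y'
iii → no match
iv → no match — must end with 'y'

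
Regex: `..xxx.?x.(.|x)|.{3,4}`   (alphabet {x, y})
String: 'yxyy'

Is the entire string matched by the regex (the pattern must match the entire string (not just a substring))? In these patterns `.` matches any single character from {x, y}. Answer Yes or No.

Yes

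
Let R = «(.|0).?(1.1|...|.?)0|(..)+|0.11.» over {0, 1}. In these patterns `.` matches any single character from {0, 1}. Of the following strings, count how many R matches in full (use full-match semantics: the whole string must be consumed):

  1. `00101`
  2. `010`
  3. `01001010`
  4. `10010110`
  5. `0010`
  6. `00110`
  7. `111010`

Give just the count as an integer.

6

1 → no match
2 → match
3 → match
4 → match
5 → match
6 → match
7 → match
Total matched: 6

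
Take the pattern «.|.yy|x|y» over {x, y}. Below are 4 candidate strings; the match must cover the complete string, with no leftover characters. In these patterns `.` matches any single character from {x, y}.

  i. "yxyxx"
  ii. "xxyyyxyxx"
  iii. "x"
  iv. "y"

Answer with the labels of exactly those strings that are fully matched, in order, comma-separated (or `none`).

iii, iv

i. "yxyxx" → no match
ii. "xxyyyxyxx" → no match
iii. "x" → match
iv. "y" → match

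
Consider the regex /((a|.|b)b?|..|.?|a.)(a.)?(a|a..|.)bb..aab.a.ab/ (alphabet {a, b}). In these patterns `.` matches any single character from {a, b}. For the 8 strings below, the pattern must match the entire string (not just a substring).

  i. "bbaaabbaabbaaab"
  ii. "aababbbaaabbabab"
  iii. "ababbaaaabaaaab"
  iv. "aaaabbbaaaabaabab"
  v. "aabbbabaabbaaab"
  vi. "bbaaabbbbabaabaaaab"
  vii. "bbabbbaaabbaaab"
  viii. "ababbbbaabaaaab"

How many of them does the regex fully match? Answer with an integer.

7

i → no match
ii → match
iii → match
iv → match
v → match
vi → match
vii → match
viii → match
Total matched: 7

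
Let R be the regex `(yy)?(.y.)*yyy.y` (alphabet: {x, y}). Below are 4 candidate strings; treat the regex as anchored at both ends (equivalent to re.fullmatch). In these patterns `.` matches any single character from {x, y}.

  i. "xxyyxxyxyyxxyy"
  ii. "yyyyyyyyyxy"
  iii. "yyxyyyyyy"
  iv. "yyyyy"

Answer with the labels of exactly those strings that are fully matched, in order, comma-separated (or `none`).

ii, iv

i → no match
ii → match
iii → no match
iv → match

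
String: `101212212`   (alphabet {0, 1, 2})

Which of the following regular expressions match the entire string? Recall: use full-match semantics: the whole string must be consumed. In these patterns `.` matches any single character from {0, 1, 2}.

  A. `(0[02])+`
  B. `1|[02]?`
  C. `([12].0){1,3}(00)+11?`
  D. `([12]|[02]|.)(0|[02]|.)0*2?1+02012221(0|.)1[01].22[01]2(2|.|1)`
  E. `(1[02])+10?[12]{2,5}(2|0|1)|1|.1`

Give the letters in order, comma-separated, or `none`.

E

A → no match — must start with `0`
B → no match
C → no match
D → no match
E → match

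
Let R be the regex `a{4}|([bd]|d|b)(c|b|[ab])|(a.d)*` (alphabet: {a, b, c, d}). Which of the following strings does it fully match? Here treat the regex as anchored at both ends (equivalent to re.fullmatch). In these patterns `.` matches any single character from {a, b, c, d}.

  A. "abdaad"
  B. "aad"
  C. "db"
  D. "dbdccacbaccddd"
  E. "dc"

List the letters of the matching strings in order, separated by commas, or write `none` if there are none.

A, B, C, E

A. "abdaad" → match
B. "aad" → match
C. "db" → match
D → no match
E. "dc" → match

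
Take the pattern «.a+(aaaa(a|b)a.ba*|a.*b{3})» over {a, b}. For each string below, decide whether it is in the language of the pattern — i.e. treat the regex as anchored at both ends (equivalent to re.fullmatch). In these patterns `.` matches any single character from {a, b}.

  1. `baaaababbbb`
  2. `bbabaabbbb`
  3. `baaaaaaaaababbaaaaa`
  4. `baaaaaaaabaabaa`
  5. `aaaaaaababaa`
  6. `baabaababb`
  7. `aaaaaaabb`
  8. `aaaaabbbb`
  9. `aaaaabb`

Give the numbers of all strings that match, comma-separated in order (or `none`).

1. `baaaababbbb` → match
2. `bbabaabbbb` → no match
3 → match
4 → match
5. `aaaaaaababaa` → no match
6. `baabaababb` → no match
7. `aaaaaaabb` → no match
8. `aaaaabbbb` → match
9. `aaaaabb` → no match

1, 3, 4, 8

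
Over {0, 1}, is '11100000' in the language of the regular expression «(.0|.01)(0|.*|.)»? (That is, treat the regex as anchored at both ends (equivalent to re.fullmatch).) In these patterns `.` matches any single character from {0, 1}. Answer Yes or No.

No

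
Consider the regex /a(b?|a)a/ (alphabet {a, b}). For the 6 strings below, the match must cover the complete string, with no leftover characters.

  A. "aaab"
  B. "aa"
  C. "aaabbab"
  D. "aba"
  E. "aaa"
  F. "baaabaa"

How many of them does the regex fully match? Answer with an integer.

3

A → no match — must end with "a"
B → match
C → no match — must end with "a"
D → match
E → match
F → no match — must start with "a"
Total matched: 3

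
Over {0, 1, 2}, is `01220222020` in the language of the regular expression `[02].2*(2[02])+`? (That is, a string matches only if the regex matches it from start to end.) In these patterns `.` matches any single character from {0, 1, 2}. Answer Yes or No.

Yes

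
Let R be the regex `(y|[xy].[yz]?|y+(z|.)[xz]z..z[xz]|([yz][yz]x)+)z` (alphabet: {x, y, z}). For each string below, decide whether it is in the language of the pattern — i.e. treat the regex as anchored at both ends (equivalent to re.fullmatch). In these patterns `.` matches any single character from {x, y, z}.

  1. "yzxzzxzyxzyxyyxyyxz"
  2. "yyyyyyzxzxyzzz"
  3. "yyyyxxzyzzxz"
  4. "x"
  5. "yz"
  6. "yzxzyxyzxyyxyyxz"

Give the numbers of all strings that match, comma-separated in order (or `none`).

1 → match
2 → match
3 → match
4 → no match — must end with "z"
5 → match
6 → match

1, 2, 3, 5, 6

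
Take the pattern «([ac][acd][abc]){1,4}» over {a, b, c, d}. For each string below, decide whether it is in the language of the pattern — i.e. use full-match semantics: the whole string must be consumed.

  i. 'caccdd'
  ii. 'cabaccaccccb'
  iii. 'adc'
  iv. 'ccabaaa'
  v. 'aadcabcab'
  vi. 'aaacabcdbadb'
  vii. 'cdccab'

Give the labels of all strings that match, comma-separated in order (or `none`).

ii, iii, vi, vii

i → no match
ii → match
iii → match
iv → no match
v → no match
vi → match
vii → match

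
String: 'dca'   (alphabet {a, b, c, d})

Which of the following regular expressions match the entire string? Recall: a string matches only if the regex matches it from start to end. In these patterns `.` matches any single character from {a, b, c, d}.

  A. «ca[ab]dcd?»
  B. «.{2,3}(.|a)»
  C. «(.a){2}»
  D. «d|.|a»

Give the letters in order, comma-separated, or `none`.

A → no match — must start with 'ca'
B → match
C → no match
D → no match

B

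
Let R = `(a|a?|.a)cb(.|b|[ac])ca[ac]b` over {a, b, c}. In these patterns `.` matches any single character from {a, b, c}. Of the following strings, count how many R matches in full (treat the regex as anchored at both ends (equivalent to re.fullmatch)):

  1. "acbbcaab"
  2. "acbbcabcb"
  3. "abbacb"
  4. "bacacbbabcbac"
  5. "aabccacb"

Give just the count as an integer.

1

1 → match
2 → no match
3 → no match
4 → no match — must end with "b"
5 → no match
Total matched: 1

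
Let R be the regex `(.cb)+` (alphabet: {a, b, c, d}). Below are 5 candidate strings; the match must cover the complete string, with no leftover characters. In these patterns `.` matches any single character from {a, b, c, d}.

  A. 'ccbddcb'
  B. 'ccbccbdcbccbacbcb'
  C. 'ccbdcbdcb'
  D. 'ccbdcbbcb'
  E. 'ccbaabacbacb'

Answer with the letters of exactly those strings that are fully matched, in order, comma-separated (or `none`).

A → no match
B → no match
C → match
D → match
E → no match

C, D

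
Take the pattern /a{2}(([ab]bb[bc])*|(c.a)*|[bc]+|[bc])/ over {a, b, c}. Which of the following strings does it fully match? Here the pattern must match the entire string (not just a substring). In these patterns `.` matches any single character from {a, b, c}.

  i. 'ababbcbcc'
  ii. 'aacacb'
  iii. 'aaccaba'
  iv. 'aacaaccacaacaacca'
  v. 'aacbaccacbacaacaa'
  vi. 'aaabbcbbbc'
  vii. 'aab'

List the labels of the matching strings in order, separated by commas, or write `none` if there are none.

iv, v, vi, vii

i → no match
ii → no match
iii → no match
iv → match
v → match
vi → match
vii → match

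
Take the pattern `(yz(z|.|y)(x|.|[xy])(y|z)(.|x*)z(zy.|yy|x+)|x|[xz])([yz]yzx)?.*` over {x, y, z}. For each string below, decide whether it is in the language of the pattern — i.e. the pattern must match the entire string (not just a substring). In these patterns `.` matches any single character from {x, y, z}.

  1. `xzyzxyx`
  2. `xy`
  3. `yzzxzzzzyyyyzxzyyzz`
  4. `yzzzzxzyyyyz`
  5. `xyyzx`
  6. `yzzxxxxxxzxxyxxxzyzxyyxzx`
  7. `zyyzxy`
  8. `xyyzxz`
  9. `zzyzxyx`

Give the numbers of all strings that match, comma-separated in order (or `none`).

1 → match
2 → match
3 → match
4 → match
5 → match
6 → no match
7 → match
8 → match
9 → match

1, 2, 3, 4, 5, 7, 8, 9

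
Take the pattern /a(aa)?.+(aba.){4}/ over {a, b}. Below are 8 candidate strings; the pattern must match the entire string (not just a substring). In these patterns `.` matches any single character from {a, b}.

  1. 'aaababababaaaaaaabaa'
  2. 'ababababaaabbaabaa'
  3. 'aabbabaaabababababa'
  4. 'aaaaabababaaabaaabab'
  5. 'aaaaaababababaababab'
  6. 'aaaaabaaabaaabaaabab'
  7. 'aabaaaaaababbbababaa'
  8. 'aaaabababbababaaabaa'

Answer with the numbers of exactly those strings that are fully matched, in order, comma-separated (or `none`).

1 → no match
2 → no match
3 → no match
4 → match
5 → no match
6 → match
7 → no match
8 → no match

4, 6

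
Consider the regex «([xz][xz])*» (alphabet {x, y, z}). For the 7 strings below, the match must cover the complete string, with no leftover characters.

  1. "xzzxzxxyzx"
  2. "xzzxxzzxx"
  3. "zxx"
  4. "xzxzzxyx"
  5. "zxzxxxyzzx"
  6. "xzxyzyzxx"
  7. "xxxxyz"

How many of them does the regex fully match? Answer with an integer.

1. "xzzxzxxyzx" → no match
2. "xzzxxzzxx" → no match
3. "zxx" → no match
4. "xzxzzxyx" → no match
5. "zxzxxxyzzx" → no match
6. "xzxyzyzxx" → no match
7. "xxxxyz" → no match
Total matched: 0

0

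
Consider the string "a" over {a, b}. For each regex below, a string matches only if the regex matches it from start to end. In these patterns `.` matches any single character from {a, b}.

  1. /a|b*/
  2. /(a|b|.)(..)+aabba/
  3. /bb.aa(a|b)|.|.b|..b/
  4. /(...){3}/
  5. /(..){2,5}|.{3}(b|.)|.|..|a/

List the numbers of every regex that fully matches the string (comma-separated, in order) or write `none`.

1, 3, 5

1 → match
2 → no match — must end with "aabba"
3 → match
4 → no match
5 → match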